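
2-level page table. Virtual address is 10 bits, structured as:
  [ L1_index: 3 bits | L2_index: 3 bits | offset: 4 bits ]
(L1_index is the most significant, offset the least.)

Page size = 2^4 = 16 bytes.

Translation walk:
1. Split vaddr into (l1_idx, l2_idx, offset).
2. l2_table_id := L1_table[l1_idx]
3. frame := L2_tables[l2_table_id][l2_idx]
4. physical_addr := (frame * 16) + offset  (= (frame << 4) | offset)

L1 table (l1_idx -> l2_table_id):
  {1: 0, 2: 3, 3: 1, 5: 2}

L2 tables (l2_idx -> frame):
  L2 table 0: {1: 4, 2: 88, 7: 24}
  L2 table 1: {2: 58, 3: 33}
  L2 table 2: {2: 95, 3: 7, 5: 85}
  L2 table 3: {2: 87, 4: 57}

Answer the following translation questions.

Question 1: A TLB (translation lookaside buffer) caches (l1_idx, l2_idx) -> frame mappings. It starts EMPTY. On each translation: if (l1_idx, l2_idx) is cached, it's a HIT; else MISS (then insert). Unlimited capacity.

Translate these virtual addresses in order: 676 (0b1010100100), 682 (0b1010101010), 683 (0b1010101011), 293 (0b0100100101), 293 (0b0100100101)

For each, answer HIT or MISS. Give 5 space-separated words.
vaddr=676: (5,2) not in TLB -> MISS, insert
vaddr=682: (5,2) in TLB -> HIT
vaddr=683: (5,2) in TLB -> HIT
vaddr=293: (2,2) not in TLB -> MISS, insert
vaddr=293: (2,2) in TLB -> HIT

Answer: MISS HIT HIT MISS HIT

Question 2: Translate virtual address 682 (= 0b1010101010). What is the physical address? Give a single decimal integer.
Answer: 1530

Derivation:
vaddr = 682 = 0b1010101010
Split: l1_idx=5, l2_idx=2, offset=10
L1[5] = 2
L2[2][2] = 95
paddr = 95 * 16 + 10 = 1530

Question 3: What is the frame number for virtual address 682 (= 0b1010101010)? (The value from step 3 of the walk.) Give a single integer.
Answer: 95

Derivation:
vaddr = 682: l1_idx=5, l2_idx=2
L1[5] = 2; L2[2][2] = 95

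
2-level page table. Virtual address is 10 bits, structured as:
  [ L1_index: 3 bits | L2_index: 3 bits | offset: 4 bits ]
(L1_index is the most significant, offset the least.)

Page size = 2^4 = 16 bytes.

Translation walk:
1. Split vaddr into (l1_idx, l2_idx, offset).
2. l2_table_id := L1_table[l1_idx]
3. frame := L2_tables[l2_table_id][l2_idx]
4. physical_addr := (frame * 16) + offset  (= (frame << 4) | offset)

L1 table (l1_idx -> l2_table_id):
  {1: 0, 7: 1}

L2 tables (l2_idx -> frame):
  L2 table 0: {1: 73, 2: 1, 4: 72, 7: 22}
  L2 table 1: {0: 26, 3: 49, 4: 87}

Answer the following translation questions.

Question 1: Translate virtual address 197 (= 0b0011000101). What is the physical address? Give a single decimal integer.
Answer: 1157

Derivation:
vaddr = 197 = 0b0011000101
Split: l1_idx=1, l2_idx=4, offset=5
L1[1] = 0
L2[0][4] = 72
paddr = 72 * 16 + 5 = 1157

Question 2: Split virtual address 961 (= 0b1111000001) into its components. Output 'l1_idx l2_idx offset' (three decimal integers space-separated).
vaddr = 961 = 0b1111000001
  top 3 bits -> l1_idx = 7
  next 3 bits -> l2_idx = 4
  bottom 4 bits -> offset = 1

Answer: 7 4 1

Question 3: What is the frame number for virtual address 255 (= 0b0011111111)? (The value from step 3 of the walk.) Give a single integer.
Answer: 22

Derivation:
vaddr = 255: l1_idx=1, l2_idx=7
L1[1] = 0; L2[0][7] = 22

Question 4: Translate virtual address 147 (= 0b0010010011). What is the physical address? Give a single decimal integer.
Answer: 1171

Derivation:
vaddr = 147 = 0b0010010011
Split: l1_idx=1, l2_idx=1, offset=3
L1[1] = 0
L2[0][1] = 73
paddr = 73 * 16 + 3 = 1171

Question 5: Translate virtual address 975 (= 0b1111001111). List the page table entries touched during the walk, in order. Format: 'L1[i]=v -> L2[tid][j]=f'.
vaddr = 975 = 0b1111001111
Split: l1_idx=7, l2_idx=4, offset=15

Answer: L1[7]=1 -> L2[1][4]=87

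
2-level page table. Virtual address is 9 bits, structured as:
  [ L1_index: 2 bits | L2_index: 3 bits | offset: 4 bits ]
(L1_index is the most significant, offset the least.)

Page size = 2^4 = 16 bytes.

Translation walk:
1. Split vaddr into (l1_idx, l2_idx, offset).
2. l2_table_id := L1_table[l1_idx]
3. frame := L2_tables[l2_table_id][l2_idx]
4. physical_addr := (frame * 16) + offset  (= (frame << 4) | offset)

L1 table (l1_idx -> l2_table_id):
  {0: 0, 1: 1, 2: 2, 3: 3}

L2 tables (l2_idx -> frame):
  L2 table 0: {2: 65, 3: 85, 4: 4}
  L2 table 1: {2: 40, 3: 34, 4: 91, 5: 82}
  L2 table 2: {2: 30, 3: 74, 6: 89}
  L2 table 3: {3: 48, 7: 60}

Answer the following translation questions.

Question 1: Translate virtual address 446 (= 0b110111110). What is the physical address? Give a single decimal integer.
vaddr = 446 = 0b110111110
Split: l1_idx=3, l2_idx=3, offset=14
L1[3] = 3
L2[3][3] = 48
paddr = 48 * 16 + 14 = 782

Answer: 782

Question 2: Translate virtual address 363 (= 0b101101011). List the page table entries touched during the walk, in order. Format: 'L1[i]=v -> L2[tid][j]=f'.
vaddr = 363 = 0b101101011
Split: l1_idx=2, l2_idx=6, offset=11

Answer: L1[2]=2 -> L2[2][6]=89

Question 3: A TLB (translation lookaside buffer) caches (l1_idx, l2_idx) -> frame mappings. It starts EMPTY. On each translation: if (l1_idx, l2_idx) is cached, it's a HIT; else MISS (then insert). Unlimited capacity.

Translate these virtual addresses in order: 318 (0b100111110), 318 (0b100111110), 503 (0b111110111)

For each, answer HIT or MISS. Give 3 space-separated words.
vaddr=318: (2,3) not in TLB -> MISS, insert
vaddr=318: (2,3) in TLB -> HIT
vaddr=503: (3,7) not in TLB -> MISS, insert

Answer: MISS HIT MISS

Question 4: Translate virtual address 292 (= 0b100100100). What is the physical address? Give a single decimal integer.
vaddr = 292 = 0b100100100
Split: l1_idx=2, l2_idx=2, offset=4
L1[2] = 2
L2[2][2] = 30
paddr = 30 * 16 + 4 = 484

Answer: 484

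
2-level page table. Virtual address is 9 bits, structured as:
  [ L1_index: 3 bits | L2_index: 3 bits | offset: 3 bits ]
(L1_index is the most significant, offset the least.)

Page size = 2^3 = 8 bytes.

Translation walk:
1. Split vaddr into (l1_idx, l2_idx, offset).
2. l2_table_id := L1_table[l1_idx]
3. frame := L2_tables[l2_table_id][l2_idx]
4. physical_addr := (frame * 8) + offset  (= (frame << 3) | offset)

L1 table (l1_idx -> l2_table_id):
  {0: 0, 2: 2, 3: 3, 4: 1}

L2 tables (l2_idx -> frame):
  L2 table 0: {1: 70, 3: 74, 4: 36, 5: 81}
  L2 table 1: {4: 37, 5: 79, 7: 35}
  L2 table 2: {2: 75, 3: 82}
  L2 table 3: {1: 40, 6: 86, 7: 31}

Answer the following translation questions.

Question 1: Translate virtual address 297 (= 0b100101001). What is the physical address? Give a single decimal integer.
Answer: 633

Derivation:
vaddr = 297 = 0b100101001
Split: l1_idx=4, l2_idx=5, offset=1
L1[4] = 1
L2[1][5] = 79
paddr = 79 * 8 + 1 = 633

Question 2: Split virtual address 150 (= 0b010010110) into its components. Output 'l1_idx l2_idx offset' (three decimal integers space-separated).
vaddr = 150 = 0b010010110
  top 3 bits -> l1_idx = 2
  next 3 bits -> l2_idx = 2
  bottom 3 bits -> offset = 6

Answer: 2 2 6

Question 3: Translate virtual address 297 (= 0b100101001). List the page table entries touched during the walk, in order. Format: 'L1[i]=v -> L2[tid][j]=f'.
vaddr = 297 = 0b100101001
Split: l1_idx=4, l2_idx=5, offset=1

Answer: L1[4]=1 -> L2[1][5]=79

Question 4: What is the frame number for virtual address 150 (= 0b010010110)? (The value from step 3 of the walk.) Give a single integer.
Answer: 75

Derivation:
vaddr = 150: l1_idx=2, l2_idx=2
L1[2] = 2; L2[2][2] = 75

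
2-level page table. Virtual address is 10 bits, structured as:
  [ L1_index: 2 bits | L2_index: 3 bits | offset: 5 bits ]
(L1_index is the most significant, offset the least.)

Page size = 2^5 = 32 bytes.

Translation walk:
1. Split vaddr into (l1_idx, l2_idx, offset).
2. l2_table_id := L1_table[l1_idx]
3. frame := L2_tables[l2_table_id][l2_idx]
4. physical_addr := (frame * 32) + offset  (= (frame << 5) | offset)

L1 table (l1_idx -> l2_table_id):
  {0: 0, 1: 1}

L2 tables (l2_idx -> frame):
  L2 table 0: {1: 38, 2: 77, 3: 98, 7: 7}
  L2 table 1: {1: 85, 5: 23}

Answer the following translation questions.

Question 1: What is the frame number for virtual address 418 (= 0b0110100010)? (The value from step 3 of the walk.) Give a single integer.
vaddr = 418: l1_idx=1, l2_idx=5
L1[1] = 1; L2[1][5] = 23

Answer: 23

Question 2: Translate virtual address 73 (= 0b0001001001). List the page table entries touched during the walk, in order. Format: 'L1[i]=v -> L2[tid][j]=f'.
Answer: L1[0]=0 -> L2[0][2]=77

Derivation:
vaddr = 73 = 0b0001001001
Split: l1_idx=0, l2_idx=2, offset=9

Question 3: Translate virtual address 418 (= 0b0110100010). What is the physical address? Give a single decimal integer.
Answer: 738

Derivation:
vaddr = 418 = 0b0110100010
Split: l1_idx=1, l2_idx=5, offset=2
L1[1] = 1
L2[1][5] = 23
paddr = 23 * 32 + 2 = 738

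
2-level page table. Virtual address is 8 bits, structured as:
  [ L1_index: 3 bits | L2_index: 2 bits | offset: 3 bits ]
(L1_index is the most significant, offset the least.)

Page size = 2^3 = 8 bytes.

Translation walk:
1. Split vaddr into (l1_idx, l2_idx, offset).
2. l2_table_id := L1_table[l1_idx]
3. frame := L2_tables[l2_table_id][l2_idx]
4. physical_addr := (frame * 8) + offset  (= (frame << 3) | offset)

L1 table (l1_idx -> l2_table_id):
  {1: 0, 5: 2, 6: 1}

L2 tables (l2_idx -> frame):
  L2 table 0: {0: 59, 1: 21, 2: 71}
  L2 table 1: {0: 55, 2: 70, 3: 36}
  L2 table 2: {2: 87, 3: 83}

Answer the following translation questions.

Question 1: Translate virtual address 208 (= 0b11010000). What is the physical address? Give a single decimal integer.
Answer: 560

Derivation:
vaddr = 208 = 0b11010000
Split: l1_idx=6, l2_idx=2, offset=0
L1[6] = 1
L2[1][2] = 70
paddr = 70 * 8 + 0 = 560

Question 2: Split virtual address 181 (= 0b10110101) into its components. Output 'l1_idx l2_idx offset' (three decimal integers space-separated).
Answer: 5 2 5

Derivation:
vaddr = 181 = 0b10110101
  top 3 bits -> l1_idx = 5
  next 2 bits -> l2_idx = 2
  bottom 3 bits -> offset = 5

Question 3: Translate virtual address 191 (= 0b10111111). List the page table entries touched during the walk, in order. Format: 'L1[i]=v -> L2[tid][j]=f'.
vaddr = 191 = 0b10111111
Split: l1_idx=5, l2_idx=3, offset=7

Answer: L1[5]=2 -> L2[2][3]=83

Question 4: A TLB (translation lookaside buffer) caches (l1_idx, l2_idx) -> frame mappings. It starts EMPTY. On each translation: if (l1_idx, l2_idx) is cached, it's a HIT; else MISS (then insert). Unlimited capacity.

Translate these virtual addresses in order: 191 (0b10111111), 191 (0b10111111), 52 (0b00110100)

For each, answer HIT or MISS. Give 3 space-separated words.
vaddr=191: (5,3) not in TLB -> MISS, insert
vaddr=191: (5,3) in TLB -> HIT
vaddr=52: (1,2) not in TLB -> MISS, insert

Answer: MISS HIT MISS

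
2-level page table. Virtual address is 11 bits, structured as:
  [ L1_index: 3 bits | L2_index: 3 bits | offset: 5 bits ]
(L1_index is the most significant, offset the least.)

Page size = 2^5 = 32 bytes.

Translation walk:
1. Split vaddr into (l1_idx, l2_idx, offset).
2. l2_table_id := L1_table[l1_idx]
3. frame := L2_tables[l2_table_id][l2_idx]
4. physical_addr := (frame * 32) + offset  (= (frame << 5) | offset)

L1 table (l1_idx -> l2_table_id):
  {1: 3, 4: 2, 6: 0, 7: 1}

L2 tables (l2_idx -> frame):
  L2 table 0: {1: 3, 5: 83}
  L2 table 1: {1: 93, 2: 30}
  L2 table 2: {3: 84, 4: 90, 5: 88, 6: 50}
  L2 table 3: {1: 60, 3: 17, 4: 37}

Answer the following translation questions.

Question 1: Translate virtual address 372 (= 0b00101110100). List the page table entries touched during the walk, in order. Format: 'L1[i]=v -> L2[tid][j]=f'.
vaddr = 372 = 0b00101110100
Split: l1_idx=1, l2_idx=3, offset=20

Answer: L1[1]=3 -> L2[3][3]=17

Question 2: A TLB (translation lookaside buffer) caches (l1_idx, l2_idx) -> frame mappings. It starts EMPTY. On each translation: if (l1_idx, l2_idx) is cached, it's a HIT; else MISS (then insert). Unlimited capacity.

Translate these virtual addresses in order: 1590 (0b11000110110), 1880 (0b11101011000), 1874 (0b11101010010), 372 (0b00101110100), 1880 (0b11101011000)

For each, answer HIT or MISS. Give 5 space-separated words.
Answer: MISS MISS HIT MISS HIT

Derivation:
vaddr=1590: (6,1) not in TLB -> MISS, insert
vaddr=1880: (7,2) not in TLB -> MISS, insert
vaddr=1874: (7,2) in TLB -> HIT
vaddr=372: (1,3) not in TLB -> MISS, insert
vaddr=1880: (7,2) in TLB -> HIT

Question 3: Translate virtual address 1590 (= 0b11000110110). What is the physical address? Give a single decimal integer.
vaddr = 1590 = 0b11000110110
Split: l1_idx=6, l2_idx=1, offset=22
L1[6] = 0
L2[0][1] = 3
paddr = 3 * 32 + 22 = 118

Answer: 118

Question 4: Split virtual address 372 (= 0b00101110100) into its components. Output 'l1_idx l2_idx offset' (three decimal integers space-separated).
vaddr = 372 = 0b00101110100
  top 3 bits -> l1_idx = 1
  next 3 bits -> l2_idx = 3
  bottom 5 bits -> offset = 20

Answer: 1 3 20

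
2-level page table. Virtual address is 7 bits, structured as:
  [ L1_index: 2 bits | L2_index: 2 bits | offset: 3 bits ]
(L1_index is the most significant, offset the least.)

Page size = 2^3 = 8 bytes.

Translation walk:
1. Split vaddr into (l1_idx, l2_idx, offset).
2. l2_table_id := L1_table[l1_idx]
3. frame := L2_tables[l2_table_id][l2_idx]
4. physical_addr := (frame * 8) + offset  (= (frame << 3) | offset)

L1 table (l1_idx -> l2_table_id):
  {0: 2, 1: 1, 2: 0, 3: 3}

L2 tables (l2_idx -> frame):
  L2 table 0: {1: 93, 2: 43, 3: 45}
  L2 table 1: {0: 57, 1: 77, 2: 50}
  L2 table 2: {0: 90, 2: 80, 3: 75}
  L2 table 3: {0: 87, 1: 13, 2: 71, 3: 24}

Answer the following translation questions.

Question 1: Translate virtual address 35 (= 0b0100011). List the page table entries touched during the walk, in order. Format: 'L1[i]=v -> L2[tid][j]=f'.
vaddr = 35 = 0b0100011
Split: l1_idx=1, l2_idx=0, offset=3

Answer: L1[1]=1 -> L2[1][0]=57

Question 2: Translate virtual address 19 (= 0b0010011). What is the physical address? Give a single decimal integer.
vaddr = 19 = 0b0010011
Split: l1_idx=0, l2_idx=2, offset=3
L1[0] = 2
L2[2][2] = 80
paddr = 80 * 8 + 3 = 643

Answer: 643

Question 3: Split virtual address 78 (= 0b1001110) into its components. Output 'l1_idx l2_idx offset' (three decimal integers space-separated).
vaddr = 78 = 0b1001110
  top 2 bits -> l1_idx = 2
  next 2 bits -> l2_idx = 1
  bottom 3 bits -> offset = 6

Answer: 2 1 6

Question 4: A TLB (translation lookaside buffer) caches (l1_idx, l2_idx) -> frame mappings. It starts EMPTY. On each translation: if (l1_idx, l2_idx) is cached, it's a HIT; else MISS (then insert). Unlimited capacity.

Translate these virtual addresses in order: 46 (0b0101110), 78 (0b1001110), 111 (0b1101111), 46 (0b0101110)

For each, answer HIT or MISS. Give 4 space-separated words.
vaddr=46: (1,1) not in TLB -> MISS, insert
vaddr=78: (2,1) not in TLB -> MISS, insert
vaddr=111: (3,1) not in TLB -> MISS, insert
vaddr=46: (1,1) in TLB -> HIT

Answer: MISS MISS MISS HIT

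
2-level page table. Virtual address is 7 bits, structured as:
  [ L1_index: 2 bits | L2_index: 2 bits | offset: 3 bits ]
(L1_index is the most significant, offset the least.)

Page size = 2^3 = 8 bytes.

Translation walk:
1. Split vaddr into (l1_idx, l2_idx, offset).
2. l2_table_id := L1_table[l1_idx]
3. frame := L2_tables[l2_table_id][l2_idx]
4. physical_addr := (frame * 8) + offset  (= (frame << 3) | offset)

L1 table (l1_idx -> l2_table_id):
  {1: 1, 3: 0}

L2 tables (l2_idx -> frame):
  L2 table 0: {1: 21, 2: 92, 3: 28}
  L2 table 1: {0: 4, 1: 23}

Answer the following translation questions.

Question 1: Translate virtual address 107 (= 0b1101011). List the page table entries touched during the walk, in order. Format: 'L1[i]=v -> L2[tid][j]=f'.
Answer: L1[3]=0 -> L2[0][1]=21

Derivation:
vaddr = 107 = 0b1101011
Split: l1_idx=3, l2_idx=1, offset=3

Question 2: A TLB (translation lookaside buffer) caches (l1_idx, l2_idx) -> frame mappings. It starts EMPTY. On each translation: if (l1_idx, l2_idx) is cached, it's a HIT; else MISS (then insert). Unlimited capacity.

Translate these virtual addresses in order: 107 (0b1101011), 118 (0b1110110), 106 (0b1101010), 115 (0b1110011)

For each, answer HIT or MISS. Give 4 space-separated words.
vaddr=107: (3,1) not in TLB -> MISS, insert
vaddr=118: (3,2) not in TLB -> MISS, insert
vaddr=106: (3,1) in TLB -> HIT
vaddr=115: (3,2) in TLB -> HIT

Answer: MISS MISS HIT HIT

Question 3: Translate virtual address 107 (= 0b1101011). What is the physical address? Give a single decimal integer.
Answer: 171

Derivation:
vaddr = 107 = 0b1101011
Split: l1_idx=3, l2_idx=1, offset=3
L1[3] = 0
L2[0][1] = 21
paddr = 21 * 8 + 3 = 171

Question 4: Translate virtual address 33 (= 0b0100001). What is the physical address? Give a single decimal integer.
vaddr = 33 = 0b0100001
Split: l1_idx=1, l2_idx=0, offset=1
L1[1] = 1
L2[1][0] = 4
paddr = 4 * 8 + 1 = 33

Answer: 33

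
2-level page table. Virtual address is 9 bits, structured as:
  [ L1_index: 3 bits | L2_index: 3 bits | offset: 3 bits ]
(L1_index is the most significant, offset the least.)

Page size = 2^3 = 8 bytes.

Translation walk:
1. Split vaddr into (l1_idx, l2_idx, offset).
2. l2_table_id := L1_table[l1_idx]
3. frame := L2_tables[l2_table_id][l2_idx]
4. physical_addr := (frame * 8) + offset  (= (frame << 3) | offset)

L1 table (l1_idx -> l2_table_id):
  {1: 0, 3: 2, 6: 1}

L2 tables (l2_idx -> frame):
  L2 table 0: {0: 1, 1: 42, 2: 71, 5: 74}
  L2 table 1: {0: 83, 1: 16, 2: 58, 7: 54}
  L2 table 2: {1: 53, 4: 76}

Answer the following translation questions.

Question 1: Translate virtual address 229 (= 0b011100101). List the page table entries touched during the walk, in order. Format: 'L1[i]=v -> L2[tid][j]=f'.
vaddr = 229 = 0b011100101
Split: l1_idx=3, l2_idx=4, offset=5

Answer: L1[3]=2 -> L2[2][4]=76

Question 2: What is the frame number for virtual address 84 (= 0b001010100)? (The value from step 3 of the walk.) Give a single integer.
vaddr = 84: l1_idx=1, l2_idx=2
L1[1] = 0; L2[0][2] = 71

Answer: 71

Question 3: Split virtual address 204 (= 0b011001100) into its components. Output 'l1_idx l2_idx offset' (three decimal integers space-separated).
vaddr = 204 = 0b011001100
  top 3 bits -> l1_idx = 3
  next 3 bits -> l2_idx = 1
  bottom 3 bits -> offset = 4

Answer: 3 1 4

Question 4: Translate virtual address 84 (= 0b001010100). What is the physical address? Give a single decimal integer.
Answer: 572

Derivation:
vaddr = 84 = 0b001010100
Split: l1_idx=1, l2_idx=2, offset=4
L1[1] = 0
L2[0][2] = 71
paddr = 71 * 8 + 4 = 572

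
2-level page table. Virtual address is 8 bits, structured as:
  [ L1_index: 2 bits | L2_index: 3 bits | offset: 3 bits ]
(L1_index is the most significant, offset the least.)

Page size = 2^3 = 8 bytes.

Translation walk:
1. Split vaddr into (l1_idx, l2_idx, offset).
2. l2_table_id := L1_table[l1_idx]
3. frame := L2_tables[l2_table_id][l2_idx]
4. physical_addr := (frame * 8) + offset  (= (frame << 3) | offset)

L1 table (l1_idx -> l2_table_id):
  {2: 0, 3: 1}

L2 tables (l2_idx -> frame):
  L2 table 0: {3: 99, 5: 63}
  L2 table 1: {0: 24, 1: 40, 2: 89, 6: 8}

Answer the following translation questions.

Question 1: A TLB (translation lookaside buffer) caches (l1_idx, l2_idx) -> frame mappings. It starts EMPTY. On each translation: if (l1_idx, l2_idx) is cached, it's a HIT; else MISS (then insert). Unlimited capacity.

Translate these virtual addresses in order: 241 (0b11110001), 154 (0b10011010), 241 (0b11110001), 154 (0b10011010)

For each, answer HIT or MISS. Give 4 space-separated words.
vaddr=241: (3,6) not in TLB -> MISS, insert
vaddr=154: (2,3) not in TLB -> MISS, insert
vaddr=241: (3,6) in TLB -> HIT
vaddr=154: (2,3) in TLB -> HIT

Answer: MISS MISS HIT HIT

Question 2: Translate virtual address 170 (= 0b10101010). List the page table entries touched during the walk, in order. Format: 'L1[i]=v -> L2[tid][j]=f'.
vaddr = 170 = 0b10101010
Split: l1_idx=2, l2_idx=5, offset=2

Answer: L1[2]=0 -> L2[0][5]=63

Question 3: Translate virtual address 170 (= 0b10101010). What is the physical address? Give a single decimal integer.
vaddr = 170 = 0b10101010
Split: l1_idx=2, l2_idx=5, offset=2
L1[2] = 0
L2[0][5] = 63
paddr = 63 * 8 + 2 = 506

Answer: 506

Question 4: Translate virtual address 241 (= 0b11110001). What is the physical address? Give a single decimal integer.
Answer: 65

Derivation:
vaddr = 241 = 0b11110001
Split: l1_idx=3, l2_idx=6, offset=1
L1[3] = 1
L2[1][6] = 8
paddr = 8 * 8 + 1 = 65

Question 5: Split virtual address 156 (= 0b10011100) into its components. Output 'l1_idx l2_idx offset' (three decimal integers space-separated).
Answer: 2 3 4

Derivation:
vaddr = 156 = 0b10011100
  top 2 bits -> l1_idx = 2
  next 3 bits -> l2_idx = 3
  bottom 3 bits -> offset = 4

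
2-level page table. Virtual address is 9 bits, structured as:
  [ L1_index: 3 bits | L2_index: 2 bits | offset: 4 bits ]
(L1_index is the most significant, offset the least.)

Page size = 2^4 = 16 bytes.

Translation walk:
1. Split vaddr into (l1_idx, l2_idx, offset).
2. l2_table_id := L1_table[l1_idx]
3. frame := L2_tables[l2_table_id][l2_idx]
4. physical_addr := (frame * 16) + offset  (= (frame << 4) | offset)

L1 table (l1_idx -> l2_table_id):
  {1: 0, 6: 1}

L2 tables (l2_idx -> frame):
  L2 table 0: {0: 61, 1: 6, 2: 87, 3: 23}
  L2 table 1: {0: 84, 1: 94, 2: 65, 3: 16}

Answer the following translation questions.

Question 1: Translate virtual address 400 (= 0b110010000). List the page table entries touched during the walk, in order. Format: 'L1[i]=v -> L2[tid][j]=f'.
vaddr = 400 = 0b110010000
Split: l1_idx=6, l2_idx=1, offset=0

Answer: L1[6]=1 -> L2[1][1]=94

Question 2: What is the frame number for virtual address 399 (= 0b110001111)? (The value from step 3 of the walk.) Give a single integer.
vaddr = 399: l1_idx=6, l2_idx=0
L1[6] = 1; L2[1][0] = 84

Answer: 84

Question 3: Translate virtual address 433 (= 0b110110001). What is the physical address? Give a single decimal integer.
Answer: 257

Derivation:
vaddr = 433 = 0b110110001
Split: l1_idx=6, l2_idx=3, offset=1
L1[6] = 1
L2[1][3] = 16
paddr = 16 * 16 + 1 = 257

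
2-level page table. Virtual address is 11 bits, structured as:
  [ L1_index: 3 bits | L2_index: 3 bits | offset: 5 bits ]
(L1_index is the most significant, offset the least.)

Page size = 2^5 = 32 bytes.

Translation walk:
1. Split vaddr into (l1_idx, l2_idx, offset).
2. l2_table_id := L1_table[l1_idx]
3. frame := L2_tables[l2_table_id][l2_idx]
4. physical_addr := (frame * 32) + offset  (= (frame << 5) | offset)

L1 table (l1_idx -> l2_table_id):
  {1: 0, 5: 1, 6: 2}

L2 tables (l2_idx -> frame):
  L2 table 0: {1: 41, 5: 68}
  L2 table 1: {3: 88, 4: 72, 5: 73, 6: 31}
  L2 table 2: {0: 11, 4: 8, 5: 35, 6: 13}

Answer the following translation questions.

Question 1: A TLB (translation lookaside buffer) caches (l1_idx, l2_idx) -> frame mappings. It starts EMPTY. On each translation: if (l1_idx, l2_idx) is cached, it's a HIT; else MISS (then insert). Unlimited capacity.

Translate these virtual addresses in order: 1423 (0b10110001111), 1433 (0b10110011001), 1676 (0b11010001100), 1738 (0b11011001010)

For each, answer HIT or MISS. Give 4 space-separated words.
Answer: MISS HIT MISS MISS

Derivation:
vaddr=1423: (5,4) not in TLB -> MISS, insert
vaddr=1433: (5,4) in TLB -> HIT
vaddr=1676: (6,4) not in TLB -> MISS, insert
vaddr=1738: (6,6) not in TLB -> MISS, insert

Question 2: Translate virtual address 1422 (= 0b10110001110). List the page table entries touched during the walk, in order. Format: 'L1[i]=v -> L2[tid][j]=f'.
vaddr = 1422 = 0b10110001110
Split: l1_idx=5, l2_idx=4, offset=14

Answer: L1[5]=1 -> L2[1][4]=72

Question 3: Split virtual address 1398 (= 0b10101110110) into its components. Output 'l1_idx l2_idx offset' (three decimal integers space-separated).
Answer: 5 3 22

Derivation:
vaddr = 1398 = 0b10101110110
  top 3 bits -> l1_idx = 5
  next 3 bits -> l2_idx = 3
  bottom 5 bits -> offset = 22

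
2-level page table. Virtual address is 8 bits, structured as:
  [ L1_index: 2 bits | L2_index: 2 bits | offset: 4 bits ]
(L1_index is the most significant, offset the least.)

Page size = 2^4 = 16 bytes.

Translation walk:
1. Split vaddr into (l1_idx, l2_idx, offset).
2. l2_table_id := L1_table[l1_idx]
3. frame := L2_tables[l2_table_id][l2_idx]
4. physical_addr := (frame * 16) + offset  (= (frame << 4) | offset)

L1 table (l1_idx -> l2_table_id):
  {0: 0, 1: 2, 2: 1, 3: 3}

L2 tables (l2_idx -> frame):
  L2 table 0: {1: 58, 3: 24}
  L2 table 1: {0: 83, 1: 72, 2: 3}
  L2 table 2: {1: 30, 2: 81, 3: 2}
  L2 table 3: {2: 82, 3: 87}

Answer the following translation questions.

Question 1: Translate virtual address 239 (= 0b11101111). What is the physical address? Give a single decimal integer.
vaddr = 239 = 0b11101111
Split: l1_idx=3, l2_idx=2, offset=15
L1[3] = 3
L2[3][2] = 82
paddr = 82 * 16 + 15 = 1327

Answer: 1327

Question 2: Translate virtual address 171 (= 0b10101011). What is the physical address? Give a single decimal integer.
vaddr = 171 = 0b10101011
Split: l1_idx=2, l2_idx=2, offset=11
L1[2] = 1
L2[1][2] = 3
paddr = 3 * 16 + 11 = 59

Answer: 59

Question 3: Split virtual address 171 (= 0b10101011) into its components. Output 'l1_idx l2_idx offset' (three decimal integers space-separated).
Answer: 2 2 11

Derivation:
vaddr = 171 = 0b10101011
  top 2 bits -> l1_idx = 2
  next 2 bits -> l2_idx = 2
  bottom 4 bits -> offset = 11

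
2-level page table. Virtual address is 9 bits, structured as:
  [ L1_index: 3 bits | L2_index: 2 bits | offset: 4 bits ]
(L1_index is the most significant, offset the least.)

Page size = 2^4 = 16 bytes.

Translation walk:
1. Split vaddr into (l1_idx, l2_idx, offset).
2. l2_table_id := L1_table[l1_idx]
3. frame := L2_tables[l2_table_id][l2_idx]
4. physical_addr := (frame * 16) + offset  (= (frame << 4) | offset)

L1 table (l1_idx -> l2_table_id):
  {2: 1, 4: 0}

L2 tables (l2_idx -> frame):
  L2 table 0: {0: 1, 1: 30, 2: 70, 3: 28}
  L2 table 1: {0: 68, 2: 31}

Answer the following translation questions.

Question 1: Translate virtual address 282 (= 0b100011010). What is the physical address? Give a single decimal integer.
vaddr = 282 = 0b100011010
Split: l1_idx=4, l2_idx=1, offset=10
L1[4] = 0
L2[0][1] = 30
paddr = 30 * 16 + 10 = 490

Answer: 490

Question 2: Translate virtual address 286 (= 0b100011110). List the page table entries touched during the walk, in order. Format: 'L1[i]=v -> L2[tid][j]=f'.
Answer: L1[4]=0 -> L2[0][1]=30

Derivation:
vaddr = 286 = 0b100011110
Split: l1_idx=4, l2_idx=1, offset=14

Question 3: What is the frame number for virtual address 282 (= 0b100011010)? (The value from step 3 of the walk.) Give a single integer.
Answer: 30

Derivation:
vaddr = 282: l1_idx=4, l2_idx=1
L1[4] = 0; L2[0][1] = 30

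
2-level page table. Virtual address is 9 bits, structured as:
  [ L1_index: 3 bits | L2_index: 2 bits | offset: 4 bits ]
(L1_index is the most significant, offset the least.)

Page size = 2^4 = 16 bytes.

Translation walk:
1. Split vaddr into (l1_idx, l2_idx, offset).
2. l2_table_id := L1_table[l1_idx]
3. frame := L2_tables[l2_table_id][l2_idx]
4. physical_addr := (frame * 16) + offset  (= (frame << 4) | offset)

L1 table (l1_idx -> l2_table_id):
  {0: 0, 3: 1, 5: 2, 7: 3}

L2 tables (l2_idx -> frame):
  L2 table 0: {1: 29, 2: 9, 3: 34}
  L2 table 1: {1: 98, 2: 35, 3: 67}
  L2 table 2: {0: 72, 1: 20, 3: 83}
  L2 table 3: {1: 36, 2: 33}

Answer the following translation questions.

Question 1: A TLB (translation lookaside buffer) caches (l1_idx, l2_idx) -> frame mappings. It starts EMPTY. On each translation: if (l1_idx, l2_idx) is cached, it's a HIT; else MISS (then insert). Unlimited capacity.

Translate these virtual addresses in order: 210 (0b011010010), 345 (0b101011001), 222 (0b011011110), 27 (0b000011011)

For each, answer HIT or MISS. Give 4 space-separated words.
Answer: MISS MISS HIT MISS

Derivation:
vaddr=210: (3,1) not in TLB -> MISS, insert
vaddr=345: (5,1) not in TLB -> MISS, insert
vaddr=222: (3,1) in TLB -> HIT
vaddr=27: (0,1) not in TLB -> MISS, insert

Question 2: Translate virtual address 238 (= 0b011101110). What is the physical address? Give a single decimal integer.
vaddr = 238 = 0b011101110
Split: l1_idx=3, l2_idx=2, offset=14
L1[3] = 1
L2[1][2] = 35
paddr = 35 * 16 + 14 = 574

Answer: 574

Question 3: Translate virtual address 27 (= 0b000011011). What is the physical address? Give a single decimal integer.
Answer: 475

Derivation:
vaddr = 27 = 0b000011011
Split: l1_idx=0, l2_idx=1, offset=11
L1[0] = 0
L2[0][1] = 29
paddr = 29 * 16 + 11 = 475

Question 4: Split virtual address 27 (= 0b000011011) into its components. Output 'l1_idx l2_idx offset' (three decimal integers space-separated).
Answer: 0 1 11

Derivation:
vaddr = 27 = 0b000011011
  top 3 bits -> l1_idx = 0
  next 2 bits -> l2_idx = 1
  bottom 4 bits -> offset = 11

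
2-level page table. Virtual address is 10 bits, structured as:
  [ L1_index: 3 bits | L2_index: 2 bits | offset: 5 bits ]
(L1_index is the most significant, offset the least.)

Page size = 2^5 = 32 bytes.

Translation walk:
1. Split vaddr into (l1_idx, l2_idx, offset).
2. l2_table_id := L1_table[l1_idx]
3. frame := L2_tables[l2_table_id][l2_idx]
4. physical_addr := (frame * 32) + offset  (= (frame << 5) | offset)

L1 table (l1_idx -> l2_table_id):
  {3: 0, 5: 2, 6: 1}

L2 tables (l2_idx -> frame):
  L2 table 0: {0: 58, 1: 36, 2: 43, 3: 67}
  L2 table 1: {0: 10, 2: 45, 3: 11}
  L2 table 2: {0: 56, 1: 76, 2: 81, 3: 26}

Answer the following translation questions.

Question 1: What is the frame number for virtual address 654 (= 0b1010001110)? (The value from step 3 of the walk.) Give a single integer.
Answer: 56

Derivation:
vaddr = 654: l1_idx=5, l2_idx=0
L1[5] = 2; L2[2][0] = 56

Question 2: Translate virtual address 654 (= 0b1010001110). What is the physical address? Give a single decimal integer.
vaddr = 654 = 0b1010001110
Split: l1_idx=5, l2_idx=0, offset=14
L1[5] = 2
L2[2][0] = 56
paddr = 56 * 32 + 14 = 1806

Answer: 1806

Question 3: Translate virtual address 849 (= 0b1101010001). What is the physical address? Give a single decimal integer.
vaddr = 849 = 0b1101010001
Split: l1_idx=6, l2_idx=2, offset=17
L1[6] = 1
L2[1][2] = 45
paddr = 45 * 32 + 17 = 1457

Answer: 1457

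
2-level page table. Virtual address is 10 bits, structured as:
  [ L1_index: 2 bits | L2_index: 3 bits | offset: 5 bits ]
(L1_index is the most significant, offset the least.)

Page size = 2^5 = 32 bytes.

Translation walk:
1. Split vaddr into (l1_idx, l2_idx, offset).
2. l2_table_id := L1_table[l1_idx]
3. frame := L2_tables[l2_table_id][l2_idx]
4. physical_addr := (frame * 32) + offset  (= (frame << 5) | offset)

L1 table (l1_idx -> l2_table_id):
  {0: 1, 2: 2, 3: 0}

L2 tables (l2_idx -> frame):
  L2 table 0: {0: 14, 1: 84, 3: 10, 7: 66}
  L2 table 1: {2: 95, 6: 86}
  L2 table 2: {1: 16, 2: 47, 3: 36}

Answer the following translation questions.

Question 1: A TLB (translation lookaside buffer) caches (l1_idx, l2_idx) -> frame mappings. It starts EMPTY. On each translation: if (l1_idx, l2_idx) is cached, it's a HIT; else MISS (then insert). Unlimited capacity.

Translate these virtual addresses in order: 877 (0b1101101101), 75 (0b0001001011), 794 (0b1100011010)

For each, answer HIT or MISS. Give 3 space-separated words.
Answer: MISS MISS MISS

Derivation:
vaddr=877: (3,3) not in TLB -> MISS, insert
vaddr=75: (0,2) not in TLB -> MISS, insert
vaddr=794: (3,0) not in TLB -> MISS, insert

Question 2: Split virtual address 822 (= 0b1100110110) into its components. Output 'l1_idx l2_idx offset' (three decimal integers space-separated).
Answer: 3 1 22

Derivation:
vaddr = 822 = 0b1100110110
  top 2 bits -> l1_idx = 3
  next 3 bits -> l2_idx = 1
  bottom 5 bits -> offset = 22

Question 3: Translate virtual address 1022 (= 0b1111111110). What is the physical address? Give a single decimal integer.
vaddr = 1022 = 0b1111111110
Split: l1_idx=3, l2_idx=7, offset=30
L1[3] = 0
L2[0][7] = 66
paddr = 66 * 32 + 30 = 2142

Answer: 2142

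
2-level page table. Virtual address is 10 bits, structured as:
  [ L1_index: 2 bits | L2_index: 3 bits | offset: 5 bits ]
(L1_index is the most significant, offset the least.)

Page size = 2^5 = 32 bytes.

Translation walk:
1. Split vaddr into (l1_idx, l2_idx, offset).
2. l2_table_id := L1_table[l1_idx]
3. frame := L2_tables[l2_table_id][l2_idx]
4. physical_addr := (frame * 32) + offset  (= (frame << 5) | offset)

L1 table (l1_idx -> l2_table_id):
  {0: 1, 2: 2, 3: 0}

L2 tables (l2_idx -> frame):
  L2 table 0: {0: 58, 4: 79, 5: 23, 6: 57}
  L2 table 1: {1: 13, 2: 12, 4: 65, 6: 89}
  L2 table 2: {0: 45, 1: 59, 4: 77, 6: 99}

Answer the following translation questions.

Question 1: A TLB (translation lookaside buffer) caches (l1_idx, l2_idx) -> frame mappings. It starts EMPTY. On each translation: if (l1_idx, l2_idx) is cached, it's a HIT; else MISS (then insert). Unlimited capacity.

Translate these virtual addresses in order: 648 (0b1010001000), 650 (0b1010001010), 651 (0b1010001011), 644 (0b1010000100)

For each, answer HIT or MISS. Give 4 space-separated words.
vaddr=648: (2,4) not in TLB -> MISS, insert
vaddr=650: (2,4) in TLB -> HIT
vaddr=651: (2,4) in TLB -> HIT
vaddr=644: (2,4) in TLB -> HIT

Answer: MISS HIT HIT HIT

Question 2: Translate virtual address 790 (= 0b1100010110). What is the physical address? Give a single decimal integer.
Answer: 1878

Derivation:
vaddr = 790 = 0b1100010110
Split: l1_idx=3, l2_idx=0, offset=22
L1[3] = 0
L2[0][0] = 58
paddr = 58 * 32 + 22 = 1878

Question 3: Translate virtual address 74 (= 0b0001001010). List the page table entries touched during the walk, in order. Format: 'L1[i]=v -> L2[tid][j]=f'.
vaddr = 74 = 0b0001001010
Split: l1_idx=0, l2_idx=2, offset=10

Answer: L1[0]=1 -> L2[1][2]=12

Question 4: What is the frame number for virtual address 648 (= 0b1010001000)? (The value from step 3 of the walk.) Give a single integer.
vaddr = 648: l1_idx=2, l2_idx=4
L1[2] = 2; L2[2][4] = 77

Answer: 77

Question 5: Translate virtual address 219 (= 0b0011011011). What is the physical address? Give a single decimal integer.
Answer: 2875

Derivation:
vaddr = 219 = 0b0011011011
Split: l1_idx=0, l2_idx=6, offset=27
L1[0] = 1
L2[1][6] = 89
paddr = 89 * 32 + 27 = 2875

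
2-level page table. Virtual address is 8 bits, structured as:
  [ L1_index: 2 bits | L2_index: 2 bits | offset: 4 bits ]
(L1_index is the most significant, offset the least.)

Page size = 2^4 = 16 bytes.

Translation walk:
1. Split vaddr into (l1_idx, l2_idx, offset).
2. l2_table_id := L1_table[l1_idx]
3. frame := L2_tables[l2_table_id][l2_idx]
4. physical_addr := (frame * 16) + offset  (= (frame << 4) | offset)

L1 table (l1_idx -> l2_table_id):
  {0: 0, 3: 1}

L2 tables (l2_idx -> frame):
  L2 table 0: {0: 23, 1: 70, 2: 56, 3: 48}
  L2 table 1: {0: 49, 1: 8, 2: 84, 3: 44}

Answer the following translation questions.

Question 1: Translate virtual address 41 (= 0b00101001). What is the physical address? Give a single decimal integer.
vaddr = 41 = 0b00101001
Split: l1_idx=0, l2_idx=2, offset=9
L1[0] = 0
L2[0][2] = 56
paddr = 56 * 16 + 9 = 905

Answer: 905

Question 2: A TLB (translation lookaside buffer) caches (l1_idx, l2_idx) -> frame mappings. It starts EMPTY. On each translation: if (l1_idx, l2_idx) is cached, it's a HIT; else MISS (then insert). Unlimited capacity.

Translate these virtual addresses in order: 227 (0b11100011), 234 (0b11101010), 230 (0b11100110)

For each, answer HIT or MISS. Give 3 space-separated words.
vaddr=227: (3,2) not in TLB -> MISS, insert
vaddr=234: (3,2) in TLB -> HIT
vaddr=230: (3,2) in TLB -> HIT

Answer: MISS HIT HIT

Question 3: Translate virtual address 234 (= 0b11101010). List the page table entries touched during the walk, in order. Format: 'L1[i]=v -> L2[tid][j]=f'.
Answer: L1[3]=1 -> L2[1][2]=84

Derivation:
vaddr = 234 = 0b11101010
Split: l1_idx=3, l2_idx=2, offset=10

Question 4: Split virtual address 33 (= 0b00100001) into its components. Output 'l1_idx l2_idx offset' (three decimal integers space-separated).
vaddr = 33 = 0b00100001
  top 2 bits -> l1_idx = 0
  next 2 bits -> l2_idx = 2
  bottom 4 bits -> offset = 1

Answer: 0 2 1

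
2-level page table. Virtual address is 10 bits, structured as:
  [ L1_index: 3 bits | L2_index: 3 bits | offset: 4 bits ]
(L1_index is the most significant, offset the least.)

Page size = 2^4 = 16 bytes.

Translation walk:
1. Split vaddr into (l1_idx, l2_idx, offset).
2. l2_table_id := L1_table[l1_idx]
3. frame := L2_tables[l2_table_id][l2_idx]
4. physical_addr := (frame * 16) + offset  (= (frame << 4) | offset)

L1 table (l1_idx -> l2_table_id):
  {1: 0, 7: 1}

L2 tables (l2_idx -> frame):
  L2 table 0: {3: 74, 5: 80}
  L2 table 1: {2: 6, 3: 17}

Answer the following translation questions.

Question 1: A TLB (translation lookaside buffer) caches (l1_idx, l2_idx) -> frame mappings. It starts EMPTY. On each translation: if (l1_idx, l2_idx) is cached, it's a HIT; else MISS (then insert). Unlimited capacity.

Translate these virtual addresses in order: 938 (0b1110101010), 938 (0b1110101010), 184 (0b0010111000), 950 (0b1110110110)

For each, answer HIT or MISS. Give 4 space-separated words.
Answer: MISS HIT MISS MISS

Derivation:
vaddr=938: (7,2) not in TLB -> MISS, insert
vaddr=938: (7,2) in TLB -> HIT
vaddr=184: (1,3) not in TLB -> MISS, insert
vaddr=950: (7,3) not in TLB -> MISS, insert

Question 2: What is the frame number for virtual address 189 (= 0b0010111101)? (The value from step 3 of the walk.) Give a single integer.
vaddr = 189: l1_idx=1, l2_idx=3
L1[1] = 0; L2[0][3] = 74

Answer: 74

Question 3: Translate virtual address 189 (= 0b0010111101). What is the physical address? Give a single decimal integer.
Answer: 1197

Derivation:
vaddr = 189 = 0b0010111101
Split: l1_idx=1, l2_idx=3, offset=13
L1[1] = 0
L2[0][3] = 74
paddr = 74 * 16 + 13 = 1197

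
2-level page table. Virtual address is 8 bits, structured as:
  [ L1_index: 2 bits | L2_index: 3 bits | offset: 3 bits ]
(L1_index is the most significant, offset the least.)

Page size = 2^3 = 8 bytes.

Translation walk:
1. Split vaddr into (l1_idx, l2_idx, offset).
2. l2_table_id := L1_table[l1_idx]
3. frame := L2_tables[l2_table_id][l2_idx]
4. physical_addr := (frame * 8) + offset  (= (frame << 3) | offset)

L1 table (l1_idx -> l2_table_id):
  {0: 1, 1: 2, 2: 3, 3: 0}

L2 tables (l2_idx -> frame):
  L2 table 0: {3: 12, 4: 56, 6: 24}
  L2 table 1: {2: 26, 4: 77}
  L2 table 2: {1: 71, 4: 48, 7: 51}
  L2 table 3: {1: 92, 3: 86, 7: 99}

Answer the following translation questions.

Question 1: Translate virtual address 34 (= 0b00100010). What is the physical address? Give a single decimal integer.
vaddr = 34 = 0b00100010
Split: l1_idx=0, l2_idx=4, offset=2
L1[0] = 1
L2[1][4] = 77
paddr = 77 * 8 + 2 = 618

Answer: 618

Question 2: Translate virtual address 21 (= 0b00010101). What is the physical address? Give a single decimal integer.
Answer: 213

Derivation:
vaddr = 21 = 0b00010101
Split: l1_idx=0, l2_idx=2, offset=5
L1[0] = 1
L2[1][2] = 26
paddr = 26 * 8 + 5 = 213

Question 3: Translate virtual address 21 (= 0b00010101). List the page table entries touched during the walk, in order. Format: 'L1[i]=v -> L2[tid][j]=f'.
vaddr = 21 = 0b00010101
Split: l1_idx=0, l2_idx=2, offset=5

Answer: L1[0]=1 -> L2[1][2]=26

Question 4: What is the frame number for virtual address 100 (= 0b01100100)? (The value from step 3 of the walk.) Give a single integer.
Answer: 48

Derivation:
vaddr = 100: l1_idx=1, l2_idx=4
L1[1] = 2; L2[2][4] = 48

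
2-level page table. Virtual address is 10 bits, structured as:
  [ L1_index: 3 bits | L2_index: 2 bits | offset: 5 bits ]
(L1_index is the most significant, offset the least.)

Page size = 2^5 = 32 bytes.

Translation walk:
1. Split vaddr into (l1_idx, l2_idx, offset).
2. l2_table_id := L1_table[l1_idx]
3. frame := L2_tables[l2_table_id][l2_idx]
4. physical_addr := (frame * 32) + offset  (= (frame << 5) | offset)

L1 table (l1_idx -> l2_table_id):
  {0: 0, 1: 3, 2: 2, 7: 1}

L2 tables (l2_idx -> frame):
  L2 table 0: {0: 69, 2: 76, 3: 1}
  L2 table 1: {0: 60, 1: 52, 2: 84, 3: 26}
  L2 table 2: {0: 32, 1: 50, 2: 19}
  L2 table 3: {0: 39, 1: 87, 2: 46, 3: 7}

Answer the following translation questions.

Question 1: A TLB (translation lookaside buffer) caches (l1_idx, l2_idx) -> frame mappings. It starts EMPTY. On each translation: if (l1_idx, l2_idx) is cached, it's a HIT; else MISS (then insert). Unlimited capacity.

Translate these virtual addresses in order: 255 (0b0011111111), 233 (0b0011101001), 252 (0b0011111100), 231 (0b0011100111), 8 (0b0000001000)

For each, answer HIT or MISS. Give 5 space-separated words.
Answer: MISS HIT HIT HIT MISS

Derivation:
vaddr=255: (1,3) not in TLB -> MISS, insert
vaddr=233: (1,3) in TLB -> HIT
vaddr=252: (1,3) in TLB -> HIT
vaddr=231: (1,3) in TLB -> HIT
vaddr=8: (0,0) not in TLB -> MISS, insert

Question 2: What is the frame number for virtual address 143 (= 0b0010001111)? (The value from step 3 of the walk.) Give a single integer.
Answer: 39

Derivation:
vaddr = 143: l1_idx=1, l2_idx=0
L1[1] = 3; L2[3][0] = 39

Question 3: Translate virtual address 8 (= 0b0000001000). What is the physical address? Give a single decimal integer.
vaddr = 8 = 0b0000001000
Split: l1_idx=0, l2_idx=0, offset=8
L1[0] = 0
L2[0][0] = 69
paddr = 69 * 32 + 8 = 2216

Answer: 2216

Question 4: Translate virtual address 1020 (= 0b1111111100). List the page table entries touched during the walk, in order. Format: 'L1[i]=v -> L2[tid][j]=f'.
vaddr = 1020 = 0b1111111100
Split: l1_idx=7, l2_idx=3, offset=28

Answer: L1[7]=1 -> L2[1][3]=26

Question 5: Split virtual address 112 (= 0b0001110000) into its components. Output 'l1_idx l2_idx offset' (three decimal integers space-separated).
Answer: 0 3 16

Derivation:
vaddr = 112 = 0b0001110000
  top 3 bits -> l1_idx = 0
  next 2 bits -> l2_idx = 3
  bottom 5 bits -> offset = 16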